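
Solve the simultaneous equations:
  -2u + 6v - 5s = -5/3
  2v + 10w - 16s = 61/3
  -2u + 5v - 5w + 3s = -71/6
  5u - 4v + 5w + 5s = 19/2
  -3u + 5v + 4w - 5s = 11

Row-reduce the augmented matrix:
R1 ← R1 / (-2).
R3 ← R3 + 2·R1.
R4 ← R4 − 5·R1.
R5 ← R5 + 3·R1.
R2 ← R2 / (2).
R1 ← R1 + 3·R2.
R3 ← R3 + 1·R2.
R4 ← R4 − 11·R2.
R5 ← R5 + 4·R2.
Swap R3 and R4.
R3 ← R3 / (-50).
R1 ← R1 − 15·R3.
R2 ← R2 − 5·R3.
R5 ← R5 − 24·R3.
Swap R4 and R5.
R4 ← R4 / (457/50).
R1 ← R1 − 53/20·R4.
R2 ← R2 − 1/20·R4.
R3 ← R3 + 161/100·R4.
R5 reduces to 0 = 0, so the extra equation is consistent.
Reading off the reduced rows gives u = -3/2, v = -1/2, w = 8/3, s = 1/3.

u = -3/2, v = -1/2, w = 8/3, s = 1/3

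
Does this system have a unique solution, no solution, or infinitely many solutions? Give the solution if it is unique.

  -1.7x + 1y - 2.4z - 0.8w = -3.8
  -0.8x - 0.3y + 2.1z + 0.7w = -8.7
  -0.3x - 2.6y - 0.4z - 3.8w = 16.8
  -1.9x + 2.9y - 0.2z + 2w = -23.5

x = 4, y = -5, z = -3, w = -1

Row-reduce the augmented matrix:
R1 ← R1 / (-17/10).
R2 ← R2 + 4/5·R1.
R3 ← R3 + 3/10·R1.
R4 ← R4 + 19/10·R1.
R2 ← R2 / (-131/170).
R1 ← R1 + 10/17·R2.
R3 ← R3 + 236/85·R2.
R4 ← R4 − 303/170·R2.
R3 ← R3 / (-7606/655).
R1 ← R1 + 138/131·R3.
R2 ← R2 + 549/131·R3.
R4 ← R4 − 13037/1310·R3.
R4 ← R4 / (-81821/76060).
R1 ← R1 − 1265/3803·R4.
R2 ← R2 − 10065/7606·R4.
R3 ← R3 − 4937/7606·R4.
Reading off the reduced rows gives x = 4, y = -5, z = -3, w = -1.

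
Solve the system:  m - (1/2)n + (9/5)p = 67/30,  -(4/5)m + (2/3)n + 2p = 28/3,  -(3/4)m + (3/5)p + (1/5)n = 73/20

m = -5/3, n = 3, p = 3

Row-reduce the augmented matrix:
R2 ← R2 + 4/5·R1.
R3 ← R3 + 3/4·R1.
R2 ← R2 / (4/15).
R1 ← R1 + 1/2·R2.
R3 ← R3 + 7/40·R2.
R3 ← R3 / (1683/400).
R1 ← R1 − 33/4·R3.
R2 ← R2 − 129/10·R3.
Reading off the reduced rows gives m = -5/3, n = 3, p = 3.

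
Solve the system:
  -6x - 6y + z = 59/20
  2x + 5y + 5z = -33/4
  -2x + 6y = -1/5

x = -1/2, y = -1/5, z = -5/4

Row-reduce the augmented matrix:
R1 ← R1 / (-6).
R2 ← R2 − 2·R1.
R3 ← R3 + 2·R1.
R2 ← R2 / (3).
R1 ← R1 − 1·R2.
R3 ← R3 − 8·R2.
R3 ← R3 / (-131/9).
R1 ← R1 + 35/18·R3.
R2 ← R2 − 16/9·R3.
Reading off the reduced rows gives x = -1/2, y = -1/5, z = -5/4.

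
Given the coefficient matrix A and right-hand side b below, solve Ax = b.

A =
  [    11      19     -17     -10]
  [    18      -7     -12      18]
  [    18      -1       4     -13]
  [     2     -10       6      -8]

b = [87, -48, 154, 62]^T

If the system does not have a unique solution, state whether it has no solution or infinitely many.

Row-reduce the augmented matrix:
R1 ← R1 / (11).
R2 ← R2 − 18·R1.
R3 ← R3 − 18·R1.
R4 ← R4 − 2·R1.
R2 ← R2 / (-419/11).
R1 ← R1 − 19/11·R2.
R3 ← R3 + 353/11·R2.
R4 ← R4 + 148/11·R2.
R3 ← R3 / (7748/419).
R1 ← R1 + 347/419·R3.
R2 ← R2 + 174/419·R3.
R4 ← R4 − 1468/419·R3.
R4 ← R4 / (-26095/1937).
R1 ← R1 + 3849/7748·R4.
R2 ← R2 + 5721/3874·R4.
R3 ← R3 + 10721/7748·R4.
Reading off the reduced rows gives x_1 = 4, x_2 = 0, x_3 = 1, x_4 = -6.

x_1 = 4, x_2 = 0, x_3 = 1, x_4 = -6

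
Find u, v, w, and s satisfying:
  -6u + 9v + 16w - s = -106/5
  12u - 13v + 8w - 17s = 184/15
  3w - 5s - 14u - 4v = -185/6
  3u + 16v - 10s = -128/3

u = 2, v = -5/3, w = 1/2, s = 11/5

Row-reduce the augmented matrix:
R1 ← R1 / (-6).
R2 ← R2 − 12·R1.
R3 ← R3 + 14·R1.
R4 ← R4 − 3·R1.
R2 ← R2 / (5).
R1 ← R1 + 3/2·R2.
R3 ← R3 + 25·R2.
R4 ← R4 − 41/2·R2.
R3 ← R3 / (497/3).
R1 ← R1 − 28/3·R3.
R2 ← R2 − 8·R3.
R4 ← R4 + 156·R3.
R4 ← R4 / (-61051/2485).
R1 ← R1 + 11/355·R4.
R2 ← R2 − 2277/2485·R4.
R3 ← R3 + 293/497·R4.
Reading off the reduced rows gives u = 2, v = -5/3, w = 1/2, s = 11/5.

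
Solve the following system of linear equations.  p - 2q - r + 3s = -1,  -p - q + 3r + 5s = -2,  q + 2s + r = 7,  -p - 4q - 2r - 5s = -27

Row-reduce the augmented matrix:
R2 ← R2 + 1·R1.
R4 ← R4 + 1·R1.
R2 ← R2 / (-3).
R1 ← R1 + 2·R2.
R3 ← R3 − 1·R2.
R4 ← R4 + 6·R2.
R3 ← R3 / (5/3).
R1 ← R1 + 7/3·R3.
R2 ← R2 + 2/3·R3.
R4 ← R4 + 7·R3.
R4 ← R4 / (8/5).
R1 ← R1 − 21/5·R4.
R2 ← R2 + 4/5·R4.
R3 ← R3 − 14/5·R4.
Reading off the reduced rows gives p = 1, q = 5, r = -2, s = 2.

p = 1, q = 5, r = -2, s = 2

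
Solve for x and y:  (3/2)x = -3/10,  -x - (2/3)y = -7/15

x = -1/5, y = 1

Row-reduce the augmented matrix:
R1 ← R1 / (3/2).
R2 ← R2 + 1·R1.
R2 ← R2 / (-2/3).
Reading off the reduced rows gives x = -1/5, y = 1.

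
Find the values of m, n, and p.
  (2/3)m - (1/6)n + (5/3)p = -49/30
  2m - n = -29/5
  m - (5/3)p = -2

Row-reduce the augmented matrix:
R1 ← R1 / (2/3).
R2 ← R2 − 2·R1.
R3 ← R3 − 1·R1.
R2 ← R2 / (-1/2).
R1 ← R1 + 1/4·R2.
R3 ← R3 − 1/4·R2.
R3 ← R3 / (-20/3).
R1 ← R1 − 5·R3.
R2 ← R2 − 10·R3.
Reading off the reduced rows gives m = -2, n = 9/5, p = 0.

m = -2, n = 9/5, p = 0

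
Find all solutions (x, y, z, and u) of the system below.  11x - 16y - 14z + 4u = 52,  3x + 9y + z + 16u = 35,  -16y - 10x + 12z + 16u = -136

infinitely many solutions

Row-reduce:
R1 ← R1 / (11).
R2 ← R2 − 3·R1.
R3 ← R3 + 10·R1.
R2 ← R2 / (147/11).
R1 ← R1 + 16/11·R2.
R3 ← R3 + 336/11·R2.
R3 ← R3 / (72/7).
R1 ← R1 + 110/147·R3.
R2 ← R2 − 53/147·R3.
Rank is 3 with 4 unknowns, leaving u free.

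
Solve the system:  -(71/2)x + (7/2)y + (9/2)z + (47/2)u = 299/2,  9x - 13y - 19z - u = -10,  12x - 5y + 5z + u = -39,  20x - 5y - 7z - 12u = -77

no solution

Row-reduce:
R1 ← R1 / (-71/2).
R2 ← R2 − 9·R1.
R3 ← R3 − 12·R1.
R4 ← R4 − 20·R1.
R2 ← R2 / (-860/71).
R1 ← R1 + 7/71·R2.
R3 ← R3 + 271/71·R2.
R4 ← R4 + 215/71·R2.
R3 ← R3 / (2612/215).
R1 ← R1 − 4/215·R3.
R2 ← R2 − 317/215·R3.
Row 4 reduces to 0 = 1/4, a contradiction. The system is inconsistent.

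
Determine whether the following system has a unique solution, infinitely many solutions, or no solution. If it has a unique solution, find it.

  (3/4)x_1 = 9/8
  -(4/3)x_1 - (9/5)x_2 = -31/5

x_1 = 3/2, x_2 = 7/3

Row-reduce the augmented matrix:
R1 ← R1 / (3/4).
R2 ← R2 + 4/3·R1.
R2 ← R2 / (-9/5).
Reading off the reduced rows gives x_1 = 3/2, x_2 = 7/3.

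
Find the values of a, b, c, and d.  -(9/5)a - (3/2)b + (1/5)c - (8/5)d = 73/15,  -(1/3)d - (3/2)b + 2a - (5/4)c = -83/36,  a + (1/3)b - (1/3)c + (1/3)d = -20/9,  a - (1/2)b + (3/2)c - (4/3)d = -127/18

a = -3, b = -2/3, c = -7/3, d = 2/3

Row-reduce the augmented matrix:
R1 ← R1 / (-9/5).
R2 ← R2 − 2·R1.
R3 ← R3 − 1·R1.
R4 ← R4 − 1·R1.
R2 ← R2 / (-19/6).
R1 ← R1 − 5/6·R2.
R3 ← R3 + 1/2·R2.
R4 ← R4 + 4/3·R2.
R3 ← R3 / (-41/684).
R1 ← R1 + 29/76·R3.
R2 ← R2 − 37/114·R3.
R4 ← R4 − 233/114·R3.
R4 ← R4 / (-1096/123).
R1 ← R1 − 215/123·R4.
R2 ← R2 + 22/41·R4.
R3 ← R3 − 152/41·R4.
Reading off the reduced rows gives a = -3, b = -2/3, c = -7/3, d = 2/3.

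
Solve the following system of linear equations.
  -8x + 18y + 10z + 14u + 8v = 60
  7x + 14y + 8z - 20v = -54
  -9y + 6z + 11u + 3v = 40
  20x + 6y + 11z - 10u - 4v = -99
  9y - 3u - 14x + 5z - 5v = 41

Row-reduce the augmented matrix:
R1 ← R1 / (-8).
R2 ← R2 − 7·R1.
R4 ← R4 − 20·R1.
R5 ← R5 + 14·R1.
R2 ← R2 / (119/4).
R1 ← R1 + 9/4·R2.
R3 ← R3 + 9·R2.
R4 ← R4 − 51·R2.
R5 ← R5 + 45/2·R2.
R3 ← R3 / (1317/119).
R1 ← R1 − 2/119·R3.
R2 ← R2 − 67/119·R3.
R4 ← R4 − 51/7·R3.
R5 ← R5 − 20/119·R3.
R4 ← R4 / (-2494/439).
R1 ← R1 + 1114/1317·R4.
R2 ← R2 + 443/1317·R4.
R3 ← R3 − 1750/1317·R4.
R5 ← R5 + 24310/1317·R4.
R5 ← R5 / (-580634/3741).
R1 ← R1 + 29081/3741·R5.
R2 ← R2 + 20147/7482·R5.
R3 ← R3 − 33722/3741·R5.
R4 ← R4 + 17077/2494·R5.
Reading off the reduced rows gives x = -4, y = -1, z = 1, u = 2, v = 1.

x = -4, y = -1, z = 1, u = 2, v = 1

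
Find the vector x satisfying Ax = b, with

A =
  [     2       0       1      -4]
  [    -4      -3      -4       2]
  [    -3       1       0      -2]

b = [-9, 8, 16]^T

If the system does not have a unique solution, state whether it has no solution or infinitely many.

infinitely many solutions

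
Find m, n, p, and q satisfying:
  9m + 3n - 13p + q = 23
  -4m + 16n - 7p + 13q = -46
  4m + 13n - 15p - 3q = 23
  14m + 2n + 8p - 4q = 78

m = 4, n = 1, p = 1, q = -3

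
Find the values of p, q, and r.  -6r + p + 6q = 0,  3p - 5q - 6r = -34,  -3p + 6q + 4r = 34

Row-reduce the augmented matrix:
R2 ← R2 − 3·R1.
R3 ← R3 + 3·R1.
R2 ← R2 / (-23).
R1 ← R1 − 6·R2.
R3 ← R3 − 24·R2.
R3 ← R3 / (-34/23).
R1 ← R1 + 66/23·R3.
R2 ← R2 + 12/23·R3.
Reading off the reduced rows gives p = -6, q = 2, r = 1.

p = -6, q = 2, r = 1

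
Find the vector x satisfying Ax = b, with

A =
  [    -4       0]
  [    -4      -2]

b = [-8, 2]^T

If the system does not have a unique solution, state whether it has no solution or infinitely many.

Row-reduce the augmented matrix:
R1 ← R1 / (-4).
R2 ← R2 + 4·R1.
R2 ← R2 / (-2).
Reading off the reduced rows gives x_1 = 2, x_2 = -5.

x_1 = 2, x_2 = -5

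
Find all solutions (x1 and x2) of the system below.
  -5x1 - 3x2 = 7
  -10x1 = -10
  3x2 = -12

Row-reduce the augmented matrix:
R1 ← R1 / (-5).
R2 ← R2 + 10·R1.
R2 ← R2 / (6).
R1 ← R1 − 3/5·R2.
R3 ← R3 − 3·R2.
R3 reduces to 0 = 0, so the extra equation is consistent.
Reading off the reduced rows gives x1 = 1, x2 = -4.

x1 = 1, x2 = -4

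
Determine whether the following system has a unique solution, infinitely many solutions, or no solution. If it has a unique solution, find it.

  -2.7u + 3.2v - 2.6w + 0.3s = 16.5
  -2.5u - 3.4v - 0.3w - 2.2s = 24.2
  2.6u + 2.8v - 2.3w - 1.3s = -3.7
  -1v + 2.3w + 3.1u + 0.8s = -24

u = -4, v = -3, w = -6, s = -1

Row-reduce the augmented matrix:
R1 ← R1 / (-27/10).
R2 ← R2 + 5/2·R1.
R3 ← R3 − 13/5·R1.
R4 ← R4 − 31/10·R1.
R2 ← R2 / (-859/135).
R1 ← R1 + 32/27·R2.
R3 ← R3 − 794/135·R2.
R4 ← R4 − 361/135·R2.
R3 ← R3 / (-24531/8590).
R1 ← R1 − 490/859·R3.
R2 ← R2 + 569/1718·R3.
R4 ← R4 − 861/4295·R3.
R4 ← R4 / (-5258/40885).
R1 ← R1 + 2527/8177·R4.
R2 ← R2 − 6315/8177·R4.
R3 ← R3 − 9453/8177·R4.
Reading off the reduced rows gives u = -4, v = -3, w = -6, s = -1.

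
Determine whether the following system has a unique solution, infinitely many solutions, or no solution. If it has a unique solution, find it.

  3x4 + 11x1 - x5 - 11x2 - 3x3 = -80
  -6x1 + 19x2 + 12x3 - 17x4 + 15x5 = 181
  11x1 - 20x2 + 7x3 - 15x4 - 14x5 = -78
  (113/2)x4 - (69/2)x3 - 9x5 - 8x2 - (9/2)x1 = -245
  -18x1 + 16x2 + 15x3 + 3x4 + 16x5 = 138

infinitely many solutions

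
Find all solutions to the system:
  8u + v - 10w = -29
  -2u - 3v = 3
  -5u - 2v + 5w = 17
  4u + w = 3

no solution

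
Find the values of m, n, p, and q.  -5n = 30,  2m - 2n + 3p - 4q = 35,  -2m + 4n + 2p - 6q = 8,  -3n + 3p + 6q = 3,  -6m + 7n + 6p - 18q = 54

m = -1, n = -6, p = 3, q = -4

Row-reduce the augmented matrix:
Swap R1 and R2.
R1 ← R1 / (2).
R3 ← R3 + 2·R1.
R5 ← R5 + 6·R1.
R2 ← R2 / (-5).
R1 ← R1 + 1·R2.
R3 ← R3 − 2·R2.
R4 ← R4 + 3·R2.
R5 ← R5 − 1·R2.
R3 ← R3 / (5).
R1 ← R1 − 3/2·R3.
R4 ← R4 − 3·R3.
R5 ← R5 − 15·R3.
R4 ← R4 / (12).
R1 ← R1 − 1·R4.
R3 ← R3 + 2·R4.
R5 reduces to 0 = 0, so the extra equation is consistent.
Reading off the reduced rows gives m = -1, n = -6, p = 3, q = -4.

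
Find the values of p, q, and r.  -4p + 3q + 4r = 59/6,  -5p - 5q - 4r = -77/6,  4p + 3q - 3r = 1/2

p = 0, q = 3/2, r = 4/3

Row-reduce the augmented matrix:
R1 ← R1 / (-4).
R2 ← R2 + 5·R1.
R3 ← R3 − 4·R1.
R2 ← R2 / (-35/4).
R1 ← R1 + 3/4·R2.
R3 ← R3 − 6·R2.
R3 ← R3 / (-181/35).
R1 ← R1 + 8/35·R3.
R2 ← R2 − 36/35·R3.
Reading off the reduced rows gives p = 0, q = 3/2, r = 4/3.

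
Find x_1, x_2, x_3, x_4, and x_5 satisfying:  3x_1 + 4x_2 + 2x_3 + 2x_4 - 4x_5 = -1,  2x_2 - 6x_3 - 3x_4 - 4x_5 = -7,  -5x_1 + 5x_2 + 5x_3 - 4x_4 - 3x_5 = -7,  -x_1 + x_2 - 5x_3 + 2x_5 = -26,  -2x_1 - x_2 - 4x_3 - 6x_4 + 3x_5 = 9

x_1 = 5, x_2 = -4, x_3 = 3, x_4 = -5, x_5 = -1

Row-reduce the augmented matrix:
R1 ← R1 / (3).
R3 ← R3 + 5·R1.
R4 ← R4 + 1·R1.
R5 ← R5 + 2·R1.
R2 ← R2 / (2).
R1 ← R1 − 4/3·R2.
R3 ← R3 − 35/3·R2.
R4 ← R4 − 7/3·R2.
R5 ← R5 − 5/3·R2.
R3 ← R3 / (130/3).
R1 ← R1 − 14/3·R3.
R2 ← R2 + 3·R3.
R4 ← R4 − 8/3·R3.
R5 ← R5 − 7/3·R3.
R4 ← R4 / (407/130).
R1 ← R1 − 111/130·R4.
R2 ← R2 + 87/260·R4.
R3 ← R3 − 101/260·R4.
R5 ← R5 + 799/260·R4.
R5 ← R5 / (5975/814).
R1 ← R1 + 15/11·R5.
R2 ← R2 + 467/814·R5.
R3 ← R3 + 197/814·R5.
R4 ← R4 − 584/407·R5.
Reading off the reduced rows gives x_1 = 5, x_2 = -4, x_3 = 3, x_4 = -5, x_5 = -1.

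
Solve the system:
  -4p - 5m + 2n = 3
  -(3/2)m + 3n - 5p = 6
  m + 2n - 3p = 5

no solution

Row-reduce:
R1 ← R1 / (-5).
R2 ← R2 + 3/2·R1.
R3 ← R3 − 1·R1.
R2 ← R2 / (12/5).
R1 ← R1 + 2/5·R2.
R3 ← R3 − 12/5·R2.
Row 3 reduces to 0 = 1/2, a contradiction. The system is inconsistent.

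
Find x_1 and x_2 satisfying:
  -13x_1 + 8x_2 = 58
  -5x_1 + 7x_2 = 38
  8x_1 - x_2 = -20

x_1 = -2, x_2 = 4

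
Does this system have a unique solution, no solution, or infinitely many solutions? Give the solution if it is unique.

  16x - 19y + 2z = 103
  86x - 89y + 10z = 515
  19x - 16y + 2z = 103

infinitely many solutions

Row-reduce:
R1 ← R1 / (16).
R2 ← R2 − 86·R1.
R3 ← R3 − 19·R1.
R2 ← R2 / (105/8).
R1 ← R1 + 19/16·R2.
R3 ← R3 − 105/16·R2.
Rank is 2 with 3 unknowns, leaving z free.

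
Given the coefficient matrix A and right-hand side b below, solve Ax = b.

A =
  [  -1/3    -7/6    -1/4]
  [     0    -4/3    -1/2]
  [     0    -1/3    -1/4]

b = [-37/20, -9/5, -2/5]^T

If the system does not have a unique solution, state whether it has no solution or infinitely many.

Row-reduce the augmented matrix:
R1 ← R1 / (-1/3).
R2 ← R2 / (-4/3).
R1 ← R1 − 7/2·R2.
R3 ← R3 + 1/3·R2.
R3 ← R3 / (-1/8).
R1 ← R1 + 9/16·R3.
R2 ← R2 − 3/8·R3.
Reading off the reduced rows gives x_1 = 3/5, x_2 = 3/2, x_3 = -2/5.

x_1 = 3/5, x_2 = 3/2, x_3 = -2/5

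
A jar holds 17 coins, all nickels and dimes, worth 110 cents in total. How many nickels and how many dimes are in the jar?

nickels: 12, dimes: 5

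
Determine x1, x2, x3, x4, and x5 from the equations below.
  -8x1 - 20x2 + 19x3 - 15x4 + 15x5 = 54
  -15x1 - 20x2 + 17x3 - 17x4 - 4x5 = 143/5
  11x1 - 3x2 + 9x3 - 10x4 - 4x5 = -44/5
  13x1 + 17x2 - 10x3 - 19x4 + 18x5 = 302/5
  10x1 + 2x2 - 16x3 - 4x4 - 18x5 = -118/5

Row-reduce the augmented matrix:
R1 ← R1 / (-8).
R2 ← R2 + 15·R1.
R3 ← R3 − 11·R1.
R4 ← R4 − 13·R1.
R5 ← R5 − 10·R1.
R2 ← R2 / (35/2).
R1 ← R1 − 5/2·R2.
R3 ← R3 + 61/2·R2.
R4 ← R4 + 31/2·R2.
R5 ← R5 + 23·R2.
R3 ← R3 / (373/140).
R1 ← R1 − 2/7·R3.
R2 ← R2 + 149/140·R3.
R4 ← R4 − 613/140·R3.
R5 ← R5 + 1171/70·R3.
R4 ← R4 / (-5616/373).
R1 ← R1 − 556/373·R4.
R2 ← R2 + 1437/373·R4.
R3 ← R3 + 1573/373·R4.
R5 ← R5 + 29346/373·R4.
R5 ← R5 / (-654661/936).
R1 ← R1 − 20665/1404·R5.
R2 ← R2 + 70529/1872·R5.
R3 ← R3 + 15895/432·R5.
R4 ← R4 + 29323/5616·R5.
Reading off the reduced rows gives x1 = -1, x2 = -2/5, x3 = -1, x4 = -9/5, x5 = 2.

x1 = -1, x2 = -2/5, x3 = -1, x4 = -9/5, x5 = 2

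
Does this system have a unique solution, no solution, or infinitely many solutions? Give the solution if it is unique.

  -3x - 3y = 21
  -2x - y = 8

Row-reduce the augmented matrix:
R1 ← R1 / (-3).
R2 ← R2 + 2·R1.
R1 ← R1 − 1·R2.
Reading off the reduced rows gives x = -1, y = -6.

x = -1, y = -6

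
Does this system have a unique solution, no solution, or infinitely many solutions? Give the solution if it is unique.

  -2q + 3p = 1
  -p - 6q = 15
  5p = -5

Row-reduce:
R1 ← R1 / (3).
R2 ← R2 + 1·R1.
R3 ← R3 − 5·R1.
R2 ← R2 / (-20/3).
R1 ← R1 + 2/3·R2.
R3 ← R3 − 10/3·R2.
Row 3 reduces to 0 = 1, a contradiction. The system is inconsistent.

no solution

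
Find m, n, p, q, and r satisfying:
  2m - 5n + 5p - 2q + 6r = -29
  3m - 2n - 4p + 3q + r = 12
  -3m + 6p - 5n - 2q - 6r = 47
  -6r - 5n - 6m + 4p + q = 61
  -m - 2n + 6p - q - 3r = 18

Row-reduce the augmented matrix:
R1 ← R1 / (2).
R2 ← R2 − 3·R1.
R3 ← R3 + 3·R1.
R4 ← R4 + 6·R1.
R5 ← R5 + 1·R1.
R2 ← R2 / (11/2).
R1 ← R1 + 5/2·R2.
R3 ← R3 + 25/2·R2.
R4 ← R4 + 20·R2.
R5 ← R5 + 9/2·R2.
R3 ← R3 / (-139/11).
R1 ← R1 + 30/11·R3.
R2 ← R2 + 23/11·R3.
R4 ← R4 + 251/11·R3.
R5 ← R5 + 10/11·R3.
R4 ← R4 / (170/139).
R1 ← R1 + 19/139·R4.
R2 ← R2 + 47/139·R4.
R3 ← R3 + 95/139·R4.
R5 ← R5 − 318/139·R4.
R5 ← R5 / (-421/17).
R1 ← R1 − 129/34·R5.
R2 ← R2 − 133/34·R5.
R3 ← R3 − 237/34·R5.
R4 ← R4 − 287/34·R5.
Reading off the reduced rows gives m = -1, n = -4, p = -1, q = 3, r = -6.

m = -1, n = -4, p = -1, q = 3, r = -6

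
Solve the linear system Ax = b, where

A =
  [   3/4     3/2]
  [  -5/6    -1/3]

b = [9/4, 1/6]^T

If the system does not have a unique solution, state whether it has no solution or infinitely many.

Row-reduce the augmented matrix:
R1 ← R1 / (3/4).
R2 ← R2 + 5/6·R1.
R2 ← R2 / (4/3).
R1 ← R1 − 2·R2.
Reading off the reduced rows gives x_1 = -1, x_2 = 2.

x_1 = -1, x_2 = 2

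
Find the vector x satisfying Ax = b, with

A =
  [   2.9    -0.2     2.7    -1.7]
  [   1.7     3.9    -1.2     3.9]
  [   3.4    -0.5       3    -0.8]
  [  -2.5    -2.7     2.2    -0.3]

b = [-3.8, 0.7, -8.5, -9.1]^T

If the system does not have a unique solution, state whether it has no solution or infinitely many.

x_1 = -1, x_2 = 3, x_3 = -2, x_4 = -3

Row-reduce the augmented matrix:
R1 ← R1 / (29/10).
R2 ← R2 − 17/10·R1.
R3 ← R3 − 17/5·R1.
R4 ← R4 + 5/2·R1.
R2 ← R2 / (233/58).
R1 ← R1 + 2/29·R2.
R3 ← R3 + 77/290·R2.
R4 ← R4 + 833/290·R2.
R3 ← R3 / (-4071/11650).
R1 ← R1 − 1029/1165·R3.
R2 ← R2 + 807/1165·R3.
R4 ← R4 − 14783/5825·R3.
R4 ← R4 / (86516/6785).
R1 ← R1 − 4521/1357·R4.
R2 ← R2 + 2426/1357·R4.
R3 ← R3 + 5890/1357·R4.
Reading off the reduced rows gives x_1 = -1, x_2 = 3, x_3 = -2, x_4 = -3.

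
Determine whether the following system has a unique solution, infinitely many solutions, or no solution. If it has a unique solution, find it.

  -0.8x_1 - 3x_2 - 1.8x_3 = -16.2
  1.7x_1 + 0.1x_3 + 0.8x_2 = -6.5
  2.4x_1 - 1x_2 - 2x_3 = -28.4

Row-reduce the augmented matrix:
R1 ← R1 / (-4/5).
R2 ← R2 − 17/10·R1.
R3 ← R3 − 12/5·R1.
R2 ← R2 / (-223/40).
R1 ← R1 − 15/4·R2.
R3 ← R3 + 10·R2.
R3 ← R3 / (-801/1115).
R1 ← R1 + 57/223·R3.
R2 ← R2 − 149/223·R3.
Reading off the reduced rows gives x_1 = -6, x_2 = 4, x_3 = 5.

x_1 = -6, x_2 = 4, x_3 = 5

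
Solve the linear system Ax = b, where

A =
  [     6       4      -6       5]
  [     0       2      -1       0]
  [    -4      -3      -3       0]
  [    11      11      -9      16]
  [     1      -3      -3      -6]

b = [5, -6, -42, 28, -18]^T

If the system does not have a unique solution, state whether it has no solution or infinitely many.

Row-reduce the augmented matrix:
R1 ← R1 / (6).
R3 ← R3 + 4·R1.
R4 ← R4 − 11·R1.
R5 ← R5 − 1·R1.
R2 ← R2 / (2).
R1 ← R1 − 2/3·R2.
R3 ← R3 + 1/3·R2.
R4 ← R4 − 11/3·R2.
R5 ← R5 + 11/3·R2.
R3 ← R3 / (-43/6).
R1 ← R1 + 2/3·R3.
R2 ← R2 + 1/2·R3.
R4 ← R4 − 23/6·R3.
R5 ← R5 + 23/6·R3.
R4 ← R4 / (741/86).
R1 ← R1 − 45/86·R4.
R2 ← R2 + 10/43·R4.
R3 ← R3 + 20/43·R4.
R5 ← R5 + 741/86·R4.
R5 reduces to 0 = 0, so the extra equation is consistent.
Reading off the reduced rows gives x_1 = 6, x_2 = 0, x_3 = 6, x_4 = 1.

x_1 = 6, x_2 = 0, x_3 = 6, x_4 = 1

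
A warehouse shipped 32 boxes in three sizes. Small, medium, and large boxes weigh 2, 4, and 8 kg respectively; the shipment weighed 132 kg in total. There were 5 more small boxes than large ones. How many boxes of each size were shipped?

small boxes: 12, medium boxes: 13, large boxes: 7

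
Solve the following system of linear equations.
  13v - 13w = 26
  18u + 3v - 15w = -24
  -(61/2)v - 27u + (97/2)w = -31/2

no solution

Row-reduce:
Swap R1 and R2.
R1 ← R1 / (18).
R3 ← R3 + 27·R1.
R2 ← R2 / (13).
R1 ← R1 − 1/6·R2.
R3 ← R3 + 26·R2.
Row 3 reduces to 0 = 1/2, a contradiction. The system is inconsistent.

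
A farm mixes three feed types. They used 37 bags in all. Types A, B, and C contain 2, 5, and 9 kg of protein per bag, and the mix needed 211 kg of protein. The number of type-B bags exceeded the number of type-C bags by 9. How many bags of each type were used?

type-A bags: 6, type-B bags: 20, type-C bags: 11

Let a = type-A bags, b = type-B bags, c = type-C bags.
  c + a + b = 37
  2a + 5b + 9c = 211
  b - c = 9
Row-reduce the augmented matrix:
R2 ← R2 − 2·R1.
R2 ← R2 / (3).
R1 ← R1 − 1·R2.
R3 ← R3 − 1·R2.
R3 ← R3 / (-10/3).
R1 ← R1 + 4/3·R3.
R2 ← R2 − 7/3·R3.
Reading off the reduced rows gives a = 6, b = 20, c = 11.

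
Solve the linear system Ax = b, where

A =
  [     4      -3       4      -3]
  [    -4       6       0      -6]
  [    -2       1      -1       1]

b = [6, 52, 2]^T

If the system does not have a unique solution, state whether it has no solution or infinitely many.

Row-reduce:
R1 ← R1 / (4).
R2 ← R2 + 4·R1.
R3 ← R3 + 2·R1.
R2 ← R2 / (3).
R1 ← R1 + 3/4·R2.
R3 ← R3 + 1/2·R2.
R3 ← R3 / (5/3).
R1 ← R1 − 2·R3.
R2 ← R2 − 4/3·R3.
Rank is 3 with 4 unknowns, leaving x_4 free.

infinitely many solutions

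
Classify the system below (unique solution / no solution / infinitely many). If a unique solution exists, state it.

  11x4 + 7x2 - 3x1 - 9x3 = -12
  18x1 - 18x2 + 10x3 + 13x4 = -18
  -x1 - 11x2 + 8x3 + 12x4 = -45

infinitely many solutions

Row-reduce:
R1 ← R1 / (-3).
R2 ← R2 − 18·R1.
R3 ← R3 + 1·R1.
R2 ← R2 / (24).
R1 ← R1 + 7/3·R2.
R3 ← R3 + 40/3·R2.
R3 ← R3 / (-121/9).
R1 ← R1 + 23/18·R3.
R2 ← R2 + 11/6·R3.
Rank is 3 with 4 unknowns, leaving x4 free.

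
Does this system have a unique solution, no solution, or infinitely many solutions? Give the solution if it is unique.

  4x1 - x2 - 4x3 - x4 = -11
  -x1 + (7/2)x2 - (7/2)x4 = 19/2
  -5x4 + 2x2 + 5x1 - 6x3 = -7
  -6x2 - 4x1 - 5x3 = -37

infinitely many solutions

Row-reduce:
R1 ← R1 / (4).
R2 ← R2 + 1·R1.
R3 ← R3 − 5·R1.
R4 ← R4 + 4·R1.
R2 ← R2 / (13/4).
R1 ← R1 + 1/4·R2.
R3 ← R3 − 13/4·R2.
R4 ← R4 + 7·R2.
Swap R3 and R4.
R3 ← R3 / (-145/13).
R1 ← R1 + 14/13·R3.
R2 ← R2 + 4/13·R3.
Rank is 3 with 4 unknowns, leaving x4 free.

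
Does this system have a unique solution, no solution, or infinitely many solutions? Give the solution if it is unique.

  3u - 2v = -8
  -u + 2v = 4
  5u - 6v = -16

Row-reduce the augmented matrix:
R1 ← R1 / (3).
R2 ← R2 + 1·R1.
R3 ← R3 − 5·R1.
R2 ← R2 / (4/3).
R1 ← R1 + 2/3·R2.
R3 ← R3 + 8/3·R2.
R3 reduces to 0 = 0, so the extra equation is consistent.
Reading off the reduced rows gives u = -2, v = 1.

u = -2, v = 1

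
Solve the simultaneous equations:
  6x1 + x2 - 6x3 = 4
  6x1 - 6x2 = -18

Row-reduce:
R1 ← R1 / (6).
R2 ← R2 − 6·R1.
R2 ← R2 / (-7).
R1 ← R1 − 1/6·R2.
Rank is 2 with 3 unknowns, leaving x3 free.

infinitely many solutions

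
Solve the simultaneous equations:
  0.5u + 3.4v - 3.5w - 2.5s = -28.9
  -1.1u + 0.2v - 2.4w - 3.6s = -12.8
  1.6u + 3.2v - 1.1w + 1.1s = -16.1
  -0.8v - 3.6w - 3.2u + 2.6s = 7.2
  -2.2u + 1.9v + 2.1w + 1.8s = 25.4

u = -6, v = -1, w = 5, s = 2

Row-reduce the augmented matrix:
R1 ← R1 / (1/2).
R2 ← R2 + 11/10·R1.
R3 ← R3 − 8/5·R1.
R4 ← R4 + 16/5·R1.
R5 ← R5 + 11/5·R1.
R2 ← R2 / (192/25).
R1 ← R1 − 34/5·R2.
R3 ← R3 + 192/25·R2.
R4 ← R4 − 524/25·R2.
R5 ← R5 − 843/50·R2.
Swap R3 and R4.
R3 ← R3 / (751/480).
R1 ← R1 − 373/192·R3.
R2 ← R2 + 505/384·R3.
R5 ← R5 − 11357/1280·R3.
Swap R4 and R5.
R4 ← R4 / (-1624329/30040).
R1 ← R1 + 16735/1502·R4.
R2 ← R2 − 25315/3004·R4.
R3 ← R3 − 5489/751·R4.
R5 reduces to 0 = 0, so the extra equation is consistent.
Reading off the reduced rows gives u = -6, v = -1, w = 5, s = 2.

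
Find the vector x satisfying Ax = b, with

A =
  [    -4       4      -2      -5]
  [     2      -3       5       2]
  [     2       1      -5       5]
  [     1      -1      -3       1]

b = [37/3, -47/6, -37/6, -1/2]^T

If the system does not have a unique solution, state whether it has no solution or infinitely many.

Row-reduce the augmented matrix:
R1 ← R1 / (-4).
R2 ← R2 − 2·R1.
R3 ← R3 − 2·R1.
R4 ← R4 − 1·R1.
R2 ← R2 / (-1).
R1 ← R1 + 1·R2.
R3 ← R3 − 3·R2.
R3 ← R3 / (6).
R1 ← R1 + 7/2·R3.
R2 ← R2 + 4·R3.
R4 ← R4 + 7/2·R3.
R4 ← R4 / (1/3).
R1 ← R1 − 7/3·R4.
R2 ← R2 − 7/6·R4.
R3 ← R3 − 1/6·R4.
Reading off the reduced rows gives x_1 = -2, x_2 = -1/2, x_3 = -2/3, x_4 = -1.

x_1 = -2, x_2 = -1/2, x_3 = -2/3, x_4 = -1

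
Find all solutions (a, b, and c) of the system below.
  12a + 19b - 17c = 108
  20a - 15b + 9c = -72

Row-reduce:
R1 ← R1 / (12).
R2 ← R2 − 20·R1.
R2 ← R2 / (-140/3).
R1 ← R1 − 19/12·R2.
Rank is 2 with 3 unknowns, leaving c free.

infinitely many solutions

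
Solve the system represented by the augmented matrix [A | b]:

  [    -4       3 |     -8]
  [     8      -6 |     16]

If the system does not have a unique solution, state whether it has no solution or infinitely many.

Row-reduce:
R1 ← R1 / (-4).
R2 ← R2 − 8·R1.
Rank is 1 with 2 unknowns, leaving x_2 free.

infinitely many solutions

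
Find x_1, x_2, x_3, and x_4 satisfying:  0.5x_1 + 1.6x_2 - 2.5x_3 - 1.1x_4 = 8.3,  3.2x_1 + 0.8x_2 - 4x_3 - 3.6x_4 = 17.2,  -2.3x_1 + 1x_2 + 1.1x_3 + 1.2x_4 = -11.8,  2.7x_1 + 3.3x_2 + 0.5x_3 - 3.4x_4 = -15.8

x_1 = 4, x_2 = -2, x_3 = -6, x_4 = 5

Row-reduce the augmented matrix:
R1 ← R1 / (1/2).
R2 ← R2 − 16/5·R1.
R3 ← R3 + 23/10·R1.
R4 ← R4 − 27/10·R1.
R2 ← R2 / (-236/25).
R1 ← R1 − 16/5·R2.
R3 ← R3 − 209/25·R2.
R4 ← R4 + 267/50·R2.
R3 ← R3 / (67/295).
R1 ← R1 + 55/59·R3.
R2 ← R2 + 75/59·R3.
R4 ← R4 − 851/118·R3.
R4 ← R4 / (35413/1340).
R1 ← R1 + 293/67·R4.
R2 ← R2 + 659/134·R4.
R3 ← R3 + 240/67·R4.
Reading off the reduced rows gives x_1 = 4, x_2 = -2, x_3 = -6, x_4 = 5.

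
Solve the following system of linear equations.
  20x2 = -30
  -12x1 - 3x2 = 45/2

x1 = -3/2, x2 = -3/2

Row-reduce the augmented matrix:
Swap R1 and R2.
R1 ← R1 / (-12).
R2 ← R2 / (20).
R1 ← R1 − 1/4·R2.
Reading off the reduced rows gives x1 = -3/2, x2 = -3/2.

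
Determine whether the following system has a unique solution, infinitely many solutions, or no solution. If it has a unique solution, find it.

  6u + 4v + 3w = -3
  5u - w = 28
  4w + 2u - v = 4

u = 5, v = -6, w = -3

Row-reduce the augmented matrix:
R1 ← R1 / (6).
R2 ← R2 − 5·R1.
R3 ← R3 − 2·R1.
R2 ← R2 / (-10/3).
R1 ← R1 − 2/3·R2.
R3 ← R3 + 7/3·R2.
R3 ← R3 / (109/20).
R1 ← R1 + 1/5·R3.
R2 ← R2 − 21/20·R3.
Reading off the reduced rows gives u = 5, v = -6, w = -3.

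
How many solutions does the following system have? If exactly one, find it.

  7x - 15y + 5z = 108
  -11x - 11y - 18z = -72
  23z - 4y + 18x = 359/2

no solution

Row-reduce:
R1 ← R1 / (7).
R2 ← R2 + 11·R1.
R3 ← R3 − 18·R1.
R2 ← R2 / (-242/7).
R1 ← R1 + 15/7·R2.
R3 ← R3 − 242/7·R2.
Row 3 reduces to 0 = -1/2, a contradiction. The system is inconsistent.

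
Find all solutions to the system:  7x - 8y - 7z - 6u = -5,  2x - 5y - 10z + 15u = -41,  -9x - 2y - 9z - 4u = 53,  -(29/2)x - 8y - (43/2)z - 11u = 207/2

infinitely many solutions

Row-reduce:
R1 ← R1 / (7).
R2 ← R2 − 2·R1.
R3 ← R3 + 9·R1.
R4 ← R4 + 29/2·R1.
R2 ← R2 / (-19/7).
R1 ← R1 + 8/7·R2.
R3 ← R3 + 86/7·R2.
R4 ← R4 + 172/7·R2.
R3 ← R3 / (346/19).
R1 ← R1 − 45/19·R3.
R2 ← R2 − 56/19·R3.
R4 ← R4 − 692/19·R3.
Rank is 3 with 4 unknowns, leaving u free.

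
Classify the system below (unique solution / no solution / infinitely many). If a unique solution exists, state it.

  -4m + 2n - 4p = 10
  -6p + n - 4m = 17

infinitely many solutions

Row-reduce:
R1 ← R1 / (-4).
R2 ← R2 + 4·R1.
R2 ← R2 / (-1).
R1 ← R1 + 1/2·R2.
Rank is 2 with 3 unknowns, leaving p free.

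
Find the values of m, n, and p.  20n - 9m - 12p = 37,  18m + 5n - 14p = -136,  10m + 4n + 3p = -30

m = -5, n = 2, p = 4

Row-reduce the augmented matrix:
R1 ← R1 / (-9).
R2 ← R2 − 18·R1.
R3 ← R3 − 10·R1.
R2 ← R2 / (45).
R1 ← R1 + 20/9·R2.
R3 ← R3 − 236/9·R2.
R3 ← R3 / (4783/405).
R1 ← R1 + 44/81·R3.
R2 ← R2 + 38/45·R3.
Reading off the reduced rows gives m = -5, n = 2, p = 4.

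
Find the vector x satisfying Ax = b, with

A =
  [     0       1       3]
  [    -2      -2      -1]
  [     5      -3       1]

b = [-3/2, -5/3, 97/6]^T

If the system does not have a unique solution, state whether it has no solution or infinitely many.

x_1 = 7/3, x_2 = -3/2, x_3 = 0

Row-reduce the augmented matrix:
Swap R1 and R2.
R1 ← R1 / (-2).
R3 ← R3 − 5·R1.
R1 ← R1 − 1·R2.
R3 ← R3 + 8·R2.
R3 ← R3 / (45/2).
R1 ← R1 + 5/2·R3.
R2 ← R2 − 3·R3.
Reading off the reduced rows gives x_1 = 7/3, x_2 = -3/2, x_3 = 0.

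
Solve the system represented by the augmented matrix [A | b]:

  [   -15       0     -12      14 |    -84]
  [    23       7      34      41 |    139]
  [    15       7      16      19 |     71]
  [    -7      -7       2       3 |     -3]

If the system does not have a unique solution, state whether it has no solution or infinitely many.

infinitely many solutions

Row-reduce:
R1 ← R1 / (-15).
R2 ← R2 − 23·R1.
R3 ← R3 − 15·R1.
R4 ← R4 + 7·R1.
R2 ← R2 / (7).
R3 ← R3 − 7·R2.
R4 ← R4 + 7·R2.
R3 ← R3 / (-58/5).
R1 ← R1 − 4/5·R3.
R2 ← R2 − 78/35·R3.
R4 ← R4 − 116/5·R3.
Rank is 3 with 4 unknowns, leaving x_4 free.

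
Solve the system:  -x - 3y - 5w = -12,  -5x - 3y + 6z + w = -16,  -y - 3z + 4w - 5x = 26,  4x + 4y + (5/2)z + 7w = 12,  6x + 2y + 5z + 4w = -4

Row-reduce:
R1 ← R1 / (-1).
R2 ← R2 + 5·R1.
R3 ← R3 + 5·R1.
R4 ← R4 − 4·R1.
R5 ← R5 − 6·R1.
R2 ← R2 / (12).
R1 ← R1 − 3·R2.
R3 ← R3 − 14·R2.
R4 ← R4 + 8·R2.
R5 ← R5 + 16·R2.
R3 ← R3 / (-10).
R1 ← R1 + 3/2·R3.
R2 ← R2 − 1/2·R3.
R4 ← R4 − 13/2·R3.
R5 ← R5 − 13·R3.
R4 ← R4 / (52/15).
R1 ← R1 + 13/10·R4.
R2 ← R2 − 21/10·R4.
R3 ← R3 − 2/15·R4.
R5 ← R5 − 104/15·R4.
Row 5 reduces to 0 = -4, a contradiction. The system is inconsistent.

no solution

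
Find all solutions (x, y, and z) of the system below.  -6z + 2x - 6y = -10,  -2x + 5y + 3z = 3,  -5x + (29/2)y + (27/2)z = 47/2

Row-reduce:
R1 ← R1 / (2).
R2 ← R2 + 2·R1.
R3 ← R3 + 5·R1.
R2 ← R2 / (-1).
R1 ← R1 + 3·R2.
R3 ← R3 + 1/2·R2.
Row 3 reduces to 0 = 2, a contradiction. The system is inconsistent.

no solution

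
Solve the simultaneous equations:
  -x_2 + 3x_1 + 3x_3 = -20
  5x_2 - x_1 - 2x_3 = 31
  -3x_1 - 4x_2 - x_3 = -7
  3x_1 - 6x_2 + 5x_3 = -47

x_1 = -4, x_2 = 5, x_3 = -1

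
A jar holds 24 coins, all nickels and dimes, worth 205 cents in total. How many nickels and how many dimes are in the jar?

Let n = nickels, d = dimes.
  n + d = 24
  5n + 10d = 205
Row-reduce the augmented matrix:
R2 ← R2 − 5·R1.
R2 ← R2 / (5).
R1 ← R1 − 1·R2.
Reading off the reduced rows gives n = 7, d = 17.

nickels: 7, dimes: 17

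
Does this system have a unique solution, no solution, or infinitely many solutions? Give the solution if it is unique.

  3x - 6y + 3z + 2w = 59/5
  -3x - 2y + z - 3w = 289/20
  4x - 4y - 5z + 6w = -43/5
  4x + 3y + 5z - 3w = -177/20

Row-reduce the augmented matrix:
R1 ← R1 / (3).
R2 ← R2 + 3·R1.
R3 ← R3 − 4·R1.
R4 ← R4 − 4·R1.
R2 ← R2 / (-8).
R1 ← R1 + 2·R2.
R3 ← R3 − 4·R2.
R4 ← R4 − 11·R2.
R3 ← R3 / (-7).
R2 ← R2 + 1/2·R3.
R4 ← R4 − 13/2·R3.
R4 ← R4 / (-247/56).
R1 ← R1 − 11/12·R4.
R2 ← R2 + 13/168·R4.
R3 ← R3 + 17/42·R4.
Reading off the reduced rows gives x = -12/5, y = -5/2, z = 3/2, w = -1/4.

x = -12/5, y = -5/2, z = 3/2, w = -1/4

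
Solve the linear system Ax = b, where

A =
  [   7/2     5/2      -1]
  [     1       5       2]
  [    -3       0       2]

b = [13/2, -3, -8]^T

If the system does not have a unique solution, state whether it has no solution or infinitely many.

infinitely many solutions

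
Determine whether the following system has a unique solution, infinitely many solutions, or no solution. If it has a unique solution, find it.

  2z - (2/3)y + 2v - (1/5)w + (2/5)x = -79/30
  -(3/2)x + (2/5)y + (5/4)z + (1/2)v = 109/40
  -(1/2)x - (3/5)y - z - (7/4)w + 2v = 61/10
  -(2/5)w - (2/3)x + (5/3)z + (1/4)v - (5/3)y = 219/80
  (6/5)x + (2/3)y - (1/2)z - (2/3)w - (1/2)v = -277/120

x = -3, y = -1, z = -1, w = -2, v = -1/4

Row-reduce the augmented matrix:
R1 ← R1 / (2/5).
R2 ← R2 + 3/2·R1.
R3 ← R3 + 1/2·R1.
R4 ← R4 + 2/3·R1.
R5 ← R5 − 6/5·R1.
R2 ← R2 / (-21/10).
R1 ← R1 + 5/3·R2.
R3 ← R3 + 43/30·R2.
R4 ← R4 + 25/9·R2.
R5 ← R5 − 8/3·R2.
R3 ← R3 / (-161/36).
R1 ← R1 + 35/18·R3.
R2 ← R2 + 25/6·R3.
R4 ← R4 + 355/54·R3.
R5 ← R5 − 83/18·R3.
R4 ← R4 / (41353/16905).
R1 ← R1 − 239/322·R4.
R2 ← R2 − 1965/1127·R4.
R3 ← R3 − 375/1127·R4.
R5 ← R5 + 86329/33810·R4.
R5 ← R5 / (-3139373/992472).
R1 ← R1 − 252605/330824·R5.
R2 ← R2 − 176565/165412·R5.
R3 ← R3 − 161227/165412·R5.
R4 ← R4 + 377795/165412·R5.
Reading off the reduced rows gives x = -3, y = -1, z = -1, w = -2, v = -1/4.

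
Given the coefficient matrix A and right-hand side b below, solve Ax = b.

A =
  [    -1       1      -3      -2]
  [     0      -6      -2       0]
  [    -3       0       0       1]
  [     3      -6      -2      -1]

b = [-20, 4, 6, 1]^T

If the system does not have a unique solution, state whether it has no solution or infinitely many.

no solution

Row-reduce:
R1 ← R1 / (-1).
R3 ← R3 + 3·R1.
R4 ← R4 − 3·R1.
R2 ← R2 / (-6).
R1 ← R1 + 1·R2.
R3 ← R3 + 3·R2.
R4 ← R4 + 3·R2.
R3 ← R3 / (10).
R1 ← R1 − 10/3·R3.
R2 ← R2 − 1/3·R3.
R4 ← R4 + 10·R3.
Row 4 reduces to 0 = 3, a contradiction. The system is inconsistent.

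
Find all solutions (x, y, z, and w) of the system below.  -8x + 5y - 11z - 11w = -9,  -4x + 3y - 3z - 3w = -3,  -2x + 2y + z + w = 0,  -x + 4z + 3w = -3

infinitely many solutions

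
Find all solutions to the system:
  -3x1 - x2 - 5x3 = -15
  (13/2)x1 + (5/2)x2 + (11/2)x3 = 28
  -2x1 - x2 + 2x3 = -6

no solution

Row-reduce:
R1 ← R1 / (-3).
R2 ← R2 − 13/2·R1.
R3 ← R3 + 2·R1.
R2 ← R2 / (1/3).
R1 ← R1 − 1/3·R2.
R3 ← R3 + 1/3·R2.
Row 3 reduces to 0 = -1/2, a contradiction. The system is inconsistent.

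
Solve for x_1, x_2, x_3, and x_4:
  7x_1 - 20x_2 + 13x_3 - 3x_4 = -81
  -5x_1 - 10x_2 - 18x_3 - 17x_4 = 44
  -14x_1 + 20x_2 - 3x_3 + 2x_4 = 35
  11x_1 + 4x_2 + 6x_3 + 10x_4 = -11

x_1 = -1, x_2 = 0, x_3 = -5, x_4 = 3

Row-reduce the augmented matrix:
R1 ← R1 / (7).
R2 ← R2 + 5·R1.
R3 ← R3 + 14·R1.
R4 ← R4 − 11·R1.
R2 ← R2 / (-170/7).
R1 ← R1 + 20/7·R2.
R3 ← R3 + 20·R2.
R4 ← R4 − 248/7·R2.
R3 ← R3 / (513/17).
R1 ← R1 − 49/17·R3.
R2 ← R2 − 61/170·R3.
R4 ← R4 + 2307/85·R3.
R4 ← R4 / (-2249/855).
R1 ← R1 − 359/513·R4.
R2 ← R2 − 1663/2565·R4.
R3 ← R3 − 200/513·R4.
Reading off the reduced rows gives x_1 = -1, x_2 = 0, x_3 = -5, x_4 = 3.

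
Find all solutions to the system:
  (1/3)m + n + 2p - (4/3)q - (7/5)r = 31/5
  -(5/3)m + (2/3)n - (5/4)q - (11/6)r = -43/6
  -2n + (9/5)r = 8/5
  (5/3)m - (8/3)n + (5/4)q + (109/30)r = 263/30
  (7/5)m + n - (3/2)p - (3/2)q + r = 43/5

Row-reduce:
R1 ← R1 / (1/3).
R2 ← R2 + 5/3·R1.
R4 ← R4 − 5/3·R1.
R5 ← R5 − 7/5·R1.
R2 ← R2 / (17/3).
R1 ← R1 − 3·R2.
R3 ← R3 + 2·R2.
R4 ← R4 + 23/3·R2.
R5 ← R5 + 16/5·R2.
R3 ← R3 / (60/17).
R1 ← R1 − 12/17·R3.
R2 ← R2 − 30/17·R3.
R4 ← R4 − 60/17·R3.
R5 ← R5 + 723/170·R3.
Swap R4 and R5.
R4 ← R4 / (-299/80).
R1 ← R1 − 3/4·R4.
R3 ← R3 + 19/24·R4.
Rank is 4 with 5 unknowns, leaving r free.

infinitely many solutions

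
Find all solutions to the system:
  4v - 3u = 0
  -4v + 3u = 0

infinitely many solutions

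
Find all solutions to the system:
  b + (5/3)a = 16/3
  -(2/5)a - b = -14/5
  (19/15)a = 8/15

no solution

Row-reduce:
R1 ← R1 / (5/3).
R2 ← R2 + 2/5·R1.
R3 ← R3 − 19/15·R1.
R2 ← R2 / (-19/25).
R1 ← R1 − 3/5·R2.
R3 ← R3 + 19/25·R2.
Row 3 reduces to 0 = -2, a contradiction. The system is inconsistent.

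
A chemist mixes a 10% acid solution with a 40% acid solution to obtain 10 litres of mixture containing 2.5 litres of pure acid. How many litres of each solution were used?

litres of solution A: 5, litres of solution B: 5

Let a = litres of solution A, b = litres of solution B.
  a + b = 10
  (1/10)a + (2/5)b = 5/2
From equation 1: a = 10 − b.
Substitute into equation 2 and solve: b = 5.
Then a = 5.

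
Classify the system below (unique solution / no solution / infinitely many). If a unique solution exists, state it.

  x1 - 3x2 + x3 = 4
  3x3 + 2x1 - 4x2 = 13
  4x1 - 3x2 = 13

Row-reduce the augmented matrix:
R2 ← R2 − 2·R1.
R3 ← R3 − 4·R1.
R2 ← R2 / (2).
R1 ← R1 + 3·R2.
R3 ← R3 − 9·R2.
R3 ← R3 / (-17/2).
R1 ← R1 − 5/2·R3.
R2 ← R2 − 1/2·R3.
Reading off the reduced rows gives x1 = 4, x2 = 1, x3 = 3.

x1 = 4, x2 = 1, x3 = 3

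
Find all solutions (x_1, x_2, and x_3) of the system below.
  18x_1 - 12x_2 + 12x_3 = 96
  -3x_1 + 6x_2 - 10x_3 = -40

infinitely many solutions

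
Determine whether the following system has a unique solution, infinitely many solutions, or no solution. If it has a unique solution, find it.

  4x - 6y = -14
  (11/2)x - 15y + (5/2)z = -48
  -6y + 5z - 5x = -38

Row-reduce:
R1 ← R1 / (4).
R2 ← R2 − 11/2·R1.
R3 ← R3 + 5·R1.
R2 ← R2 / (-27/4).
R1 ← R1 + 3/2·R2.
R3 ← R3 + 27/2·R2.
Row 3 reduces to 0 = 2, a contradiction. The system is inconsistent.

no solution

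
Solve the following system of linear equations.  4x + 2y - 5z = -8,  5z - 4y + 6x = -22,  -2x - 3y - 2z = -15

x = -2, y = 5, z = 2

Row-reduce the augmented matrix:
R1 ← R1 / (4).
R2 ← R2 − 6·R1.
R3 ← R3 + 2·R1.
R2 ← R2 / (-7).
R1 ← R1 − 1/2·R2.
R3 ← R3 + 2·R2.
R3 ← R3 / (-113/14).
R1 ← R1 + 5/14·R3.
R2 ← R2 + 25/14·R3.
Reading off the reduced rows gives x = -2, y = 5, z = 2.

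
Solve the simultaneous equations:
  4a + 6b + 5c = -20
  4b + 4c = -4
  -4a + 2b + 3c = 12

infinitely many solutions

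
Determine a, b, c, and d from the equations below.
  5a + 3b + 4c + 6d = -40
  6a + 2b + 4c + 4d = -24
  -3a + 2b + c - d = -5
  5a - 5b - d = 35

a = 0, b = -6, c = 2, d = -5

Row-reduce the augmented matrix:
R1 ← R1 / (5).
R2 ← R2 − 6·R1.
R3 ← R3 + 3·R1.
R4 ← R4 − 5·R1.
R2 ← R2 / (-8/5).
R1 ← R1 − 3/5·R2.
R3 ← R3 − 19/5·R2.
R4 ← R4 + 8·R2.
R3 ← R3 / (3/2).
R1 ← R1 − 1/2·R3.
R2 ← R2 − 1/2·R3.
R4 ← R4 / (9).
R1 ← R1 − 5/3·R4.
R2 ← R2 − 11/3·R4.
R3 ← R3 + 10/3·R4.
Reading off the reduced rows gives a = 0, b = -6, c = 2, d = -5.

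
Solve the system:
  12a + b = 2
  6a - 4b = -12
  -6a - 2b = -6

no solution

Row-reduce:
R1 ← R1 / (12).
R2 ← R2 − 6·R1.
R3 ← R3 + 6·R1.
R2 ← R2 / (-9/2).
R1 ← R1 − 1/12·R2.
R3 ← R3 + 3/2·R2.
Row 3 reduces to 0 = -2/3, a contradiction. The system is inconsistent.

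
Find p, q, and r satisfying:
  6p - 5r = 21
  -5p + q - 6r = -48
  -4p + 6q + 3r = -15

Row-reduce the augmented matrix:
R1 ← R1 / (6).
R2 ← R2 + 5·R1.
R3 ← R3 + 4·R1.
R3 ← R3 − 6·R2.
R3 ← R3 / (182/3).
R1 ← R1 + 5/6·R3.
R2 ← R2 + 61/6·R3.
Reading off the reduced rows gives p = 6, q = 0, r = 3.

p = 6, q = 0, r = 3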